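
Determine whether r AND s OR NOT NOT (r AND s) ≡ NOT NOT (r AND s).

Yes

E1: r AND s OR NOT NOT (r AND s)
    = r AND s OR r AND s   — double negation
    = r AND s   — idempotence
E2: NOT NOT (r AND s)
    = r AND s   — double negation
Both reduce to r AND s, so they are equivalent.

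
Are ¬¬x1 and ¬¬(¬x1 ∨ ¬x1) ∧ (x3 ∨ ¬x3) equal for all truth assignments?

No

E1: ¬¬x1
    = x1   [double negation]
E2: ¬¬(¬x1 ∨ ¬x1) ∧ (x3 ∨ ¬x3)
    = ¬¬¬x1 ∧ (x3 ∨ ¬x3)   [idempotence]
    = ¬¬¬x1   [complement / identity]
    = ¬x1   [double negation]
These differ: at x1=1, x3=0, E1 = 1 but E2 = 0.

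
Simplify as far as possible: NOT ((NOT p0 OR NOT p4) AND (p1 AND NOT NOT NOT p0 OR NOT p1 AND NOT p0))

NOT ((NOT p0 OR NOT p4) AND (p1 AND NOT NOT NOT p0 OR NOT p1 AND NOT p0))
= NOT ((NOT p0 OR NOT p4) AND (p1 AND NOT p0 OR NOT p1 AND NOT p0))   [double negation]
= NOT ((NOT p0 OR NOT p4) AND NOT p0)   [distribution]
= NOT NOT p0   [absorption]
= p0   [double negation]

p0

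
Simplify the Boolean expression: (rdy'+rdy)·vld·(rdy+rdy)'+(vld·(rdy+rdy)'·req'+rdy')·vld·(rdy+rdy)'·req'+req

vld·rdy'+req

(rdy'+rdy)·vld·(rdy+rdy)'+(vld·(rdy+rdy)'·req'+rdy')·vld·(rdy+rdy)'·req'+req
= vld·(rdy+rdy)'+(vld·(rdy+rdy)'·req'+rdy')·vld·(rdy+rdy)'·req'+req   — complement / identity
= vld·(rdy+rdy)'+vld·(rdy+rdy)'·req'+req   — absorption
= vld·(rdy+rdy)'+req   — absorption
= vld·rdy'+req   — idempotence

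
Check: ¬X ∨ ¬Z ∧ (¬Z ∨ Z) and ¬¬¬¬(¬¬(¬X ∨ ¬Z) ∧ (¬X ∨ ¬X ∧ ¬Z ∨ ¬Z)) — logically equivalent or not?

Yes

E1: ¬X ∨ ¬Z ∧ (¬Z ∨ Z)
    = ¬X ∨ ¬Z   — complement / identity
E2: ¬¬¬¬(¬¬(¬X ∨ ¬Z) ∧ (¬X ∨ ¬X ∧ ¬Z ∨ ¬Z))
    = ¬¬(¬¬(¬X ∨ ¬Z) ∧ (¬X ∨ ¬X ∧ ¬Z ∨ ¬Z))   — double negation
    = ¬¬(¬X ∨ ¬Z) ∧ (¬X ∨ ¬X ∧ ¬Z ∨ ¬Z)   — double negation
    = ¬¬(¬X ∨ ¬Z) ∧ (¬X ∨ ¬Z)   — absorption
    = (¬X ∨ ¬Z) ∧ (¬X ∨ ¬Z)   — double negation
    = ¬X ∨ ¬Z   — idempotence
Both reduce to ¬X ∨ ¬Z, so they are equivalent.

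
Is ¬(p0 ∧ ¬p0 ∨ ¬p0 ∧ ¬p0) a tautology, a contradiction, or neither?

¬(p0 ∧ ¬p0 ∨ ¬p0 ∧ ¬p0)
= ¬¬p0   (distribution)
= p0   (double negation)
This depends on p0, so it is not a constant.

neither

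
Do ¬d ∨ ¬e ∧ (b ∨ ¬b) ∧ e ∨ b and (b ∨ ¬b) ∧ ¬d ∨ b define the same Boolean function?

Yes

E1: ¬d ∨ ¬e ∧ (b ∨ ¬b) ∧ e ∨ b
    = ¬d ∨ ¬e ∧ e ∨ b
    = ¬d ∨ b
E2: (b ∨ ¬b) ∧ ¬d ∨ b
    = ¬d ∨ b
Both reduce to ¬d ∨ b, so they are equivalent.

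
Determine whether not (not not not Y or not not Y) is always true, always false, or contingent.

not (not not not Y or not not Y)
= not (not Y or not not Y)
= Y and not Y
= False

always false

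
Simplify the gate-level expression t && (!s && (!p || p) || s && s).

t && (!s && (!p || p) || s && s)
= t && (!s || s && s)   [complement / identity]
= t && (!s || s)   [idempotence]
= t   [complement / identity]

t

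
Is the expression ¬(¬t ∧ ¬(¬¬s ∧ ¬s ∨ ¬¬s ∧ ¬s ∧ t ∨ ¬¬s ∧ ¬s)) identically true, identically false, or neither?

neither

¬(¬t ∧ ¬(¬¬s ∧ ¬s ∨ ¬¬s ∧ ¬s ∧ t ∨ ¬¬s ∧ ¬s))
= ¬(¬t ∧ ¬(¬¬s ∧ ¬s ∨ ¬¬s ∧ ¬s))   (absorption)
= ¬(¬t ∧ ¬(¬¬s ∧ ¬s))   (idempotence)
= t ∨ ¬¬s ∧ ¬s   (De Morgan)
= t ∨ s ∧ ¬s   (double negation)
= t   (complement / identity)
This depends on t, so it is not a constant.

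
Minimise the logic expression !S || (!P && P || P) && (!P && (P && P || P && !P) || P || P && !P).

!S || P

!S || (!P && P || P) && (!P && (P && P || P && !P) || P || P && !P)
= !S || (!P && P || P) && (!P && (P && P || P && !P) || P)   — complement / identity
= !S || (!P && P || P) && (!P && P || P)   — distribution
= !S || P && P || !P && P   — distribution
= !S || P   — distribution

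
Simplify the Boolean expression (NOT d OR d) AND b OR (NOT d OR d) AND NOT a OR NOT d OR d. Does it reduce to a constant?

(NOT d OR d) AND b OR (NOT d OR d) AND NOT a OR NOT d OR d
= (NOT d OR d) AND b OR NOT d OR d   [absorption]
= NOT d OR d   [absorption]
= TRUE   [complement]

TRUE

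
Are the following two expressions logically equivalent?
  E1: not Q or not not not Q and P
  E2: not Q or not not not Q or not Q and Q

Yes

E1: not Q or not not not Q and P
    = not Q or not Q and P   [double negation]
    = not Q   [absorption]
E2: not Q or not not not Q or not Q and Q
    = not Q or not not not Q   [complement / identity]
    = not Q or not Q   [double negation]
    = not Q   [idempotence]
Both reduce to not Q, so they are equivalent.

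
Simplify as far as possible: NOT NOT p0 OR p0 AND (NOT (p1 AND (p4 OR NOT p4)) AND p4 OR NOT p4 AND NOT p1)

NOT NOT p0 OR p0 AND (NOT (p1 AND (p4 OR NOT p4)) AND p4 OR NOT p4 AND NOT p1)
= NOT NOT p0 OR p0 AND (NOT p1 AND p4 OR NOT p4 AND NOT p1)   — complement / identity
= NOT NOT p0 OR p0 AND NOT p1   — distribution
= p0 OR p0 AND NOT p1   — double negation
= p0   — absorption

p0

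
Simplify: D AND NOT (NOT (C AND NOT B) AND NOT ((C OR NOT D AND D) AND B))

D AND NOT (NOT (C AND NOT B) AND NOT ((C OR NOT D AND D) AND B))
= D AND (C AND NOT B OR (C OR NOT D AND D) AND B)
= D AND (C AND NOT B OR C AND B)
= D AND C

D AND C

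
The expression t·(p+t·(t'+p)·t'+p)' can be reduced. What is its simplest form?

t·p'

t·(p+t·(t'+p)·t'+p)'
= t·(p+t·t'+p)'   [absorption]
= t·(p+p)'   [complement / identity]
= t·p'   [idempotence]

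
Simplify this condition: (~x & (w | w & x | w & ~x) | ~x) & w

~x & w

(~x & (w | w & x | w & ~x) | ~x) & w
= (~x & (w | w & ~x) | ~x) & w   (absorption)
= (~x & w | ~x) & w   (absorption)
= ~x & w   (absorption)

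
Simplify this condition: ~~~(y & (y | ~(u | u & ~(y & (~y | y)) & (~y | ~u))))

~~~(y & (y | ~(u | u & ~(y & (~y | y)) & (~y | ~u))))
= ~~~(y & (y | ~(u | u & ~y & (~y | ~u))))
= ~(y & (y | ~(u | u & ~y & (~y | ~u))))
= ~(y & (y | ~(u | u & ~y)))
= ~(y & (y | ~u))
= ~y

~y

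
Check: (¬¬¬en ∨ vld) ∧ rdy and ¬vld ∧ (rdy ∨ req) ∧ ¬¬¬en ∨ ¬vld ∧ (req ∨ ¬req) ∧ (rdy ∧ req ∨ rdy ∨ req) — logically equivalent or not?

No

E1: (¬¬¬en ∨ vld) ∧ rdy
    = (¬en ∨ vld) ∧ rdy   [double negation]
E2: ¬vld ∧ (rdy ∨ req) ∧ ¬¬¬en ∨ ¬vld ∧ (req ∨ ¬req) ∧ (rdy ∧ req ∨ rdy ∨ req)
    = ¬vld ∧ (rdy ∨ req) ∧ ¬¬¬en ∨ ¬vld ∧ (req ∨ ¬req) ∧ (rdy ∨ req)   [absorption]
    = ¬vld ∧ (rdy ∨ req) ∧ ¬en ∨ ¬vld ∧ (req ∨ ¬req) ∧ (rdy ∨ req)   [double negation]
    = ¬vld ∧ (rdy ∨ req) ∧ ¬en ∨ ¬vld ∧ (rdy ∨ req)   [complement / identity]
    = ¬vld ∧ (rdy ∨ req)   [absorption]
These differ: at en=0, rdy=1, req=1, vld=1, E1 = 1 but E2 = 0.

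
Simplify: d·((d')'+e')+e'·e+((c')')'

d·((d')'+e')+e'·e+((c')')'
= d·((d')'+e')+e'·e+c'   (double negation)
= d·(d+e')+e'·e+c'   (double negation)
= d+e'·e+c'   (absorption)
= d+c'   (complement / identity)

d+c'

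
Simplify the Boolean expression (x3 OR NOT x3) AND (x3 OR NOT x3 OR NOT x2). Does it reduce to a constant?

TRUE

(x3 OR NOT x3) AND (x3 OR NOT x3 OR NOT x2)
= x3 OR NOT x3   (absorption)
= TRUE   (complement)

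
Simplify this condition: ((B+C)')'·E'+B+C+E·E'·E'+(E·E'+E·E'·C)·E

B+C

((B+C)')'·E'+B+C+E·E'·E'+(E·E'+E·E'·C)·E
= ((B+C)')'·E'+B+C+E·E'·E'+E·E'·E   — absorption
= ((B+C)')'·E'+B+C+E·E'   — distribution
= ((B+C)')'·E'+B+C   — complement / identity
= (B+C)·E'+B+C   — double negation
= B+C   — absorption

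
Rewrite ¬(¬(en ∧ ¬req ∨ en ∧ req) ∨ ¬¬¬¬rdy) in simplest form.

en ∧ ¬rdy

¬(¬(en ∧ ¬req ∨ en ∧ req) ∨ ¬¬¬¬rdy)
= ¬(¬en ∨ ¬¬¬¬rdy)
= ¬(¬en ∨ ¬¬rdy)
= en ∧ ¬rdy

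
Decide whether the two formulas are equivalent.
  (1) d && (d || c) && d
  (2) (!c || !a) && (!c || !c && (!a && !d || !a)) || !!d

E1: d && (d || c) && d
    = d && d   [absorption]
    = d   [idempotence]
E2: (!c || !a) && (!c || !c && (!a && !d || !a)) || !!d
    = (!c || !a) && (!c || !c && (!a && !d || !a)) || d   [double negation]
    = (!c || !a) && (!c || !c && !a) || d   [absorption]
    = (!c || !a) && !c || d   [absorption]
    = !c || d   [absorption]
These differ: at a=0, c=0, d=0, E1 = 0 but E2 = 1.

No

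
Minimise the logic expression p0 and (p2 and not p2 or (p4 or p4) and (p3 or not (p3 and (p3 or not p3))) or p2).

p0 and (p2 and not p2 or (p4 or p4) and (p3 or not (p3 and (p3 or not p3))) or p2)
= p0 and ((p4 or p4) and (p3 or not (p3 and (p3 or not p3))) or p2)   — complement / identity
= p0 and ((p4 or p4) and (p3 or not p3) or p2)   — complement / identity
= p0 and (p4 or p4 or p2)   — complement / identity
= p0 and (p4 or p2)   — idempotence

p0 and (p4 or p2)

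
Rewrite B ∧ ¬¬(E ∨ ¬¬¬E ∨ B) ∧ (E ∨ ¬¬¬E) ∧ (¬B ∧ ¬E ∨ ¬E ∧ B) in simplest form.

B ∧ ¬E

B ∧ ¬¬(E ∨ ¬¬¬E ∨ B) ∧ (E ∨ ¬¬¬E) ∧ (¬B ∧ ¬E ∨ ¬E ∧ B)
= B ∧ (E ∨ ¬¬¬E ∨ B) ∧ (E ∨ ¬¬¬E) ∧ (¬B ∧ ¬E ∨ ¬E ∧ B)   [double negation]
= B ∧ (E ∨ ¬¬¬E) ∧ (¬B ∧ ¬E ∨ ¬E ∧ B)   [absorption]
= B ∧ (E ∨ ¬¬¬E) ∧ ¬E   [distribution]
= B ∧ (E ∨ ¬E) ∧ ¬E   [double negation]
= B ∧ ¬E   [complement / identity]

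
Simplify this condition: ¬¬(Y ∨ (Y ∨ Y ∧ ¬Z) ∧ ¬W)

¬¬(Y ∨ (Y ∨ Y ∧ ¬Z) ∧ ¬W)
= ¬¬(Y ∨ Y ∧ ¬W)
= Y ∨ Y ∧ ¬W
= Y

Y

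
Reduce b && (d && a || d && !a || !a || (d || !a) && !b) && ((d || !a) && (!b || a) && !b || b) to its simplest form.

b && (d || !a)

b && (d && a || d && !a || !a || (d || !a) && !b) && ((d || !a) && (!b || a) && !b || b)
= b && (d && a || d && !a || !a || (d || !a) && !b) && ((d || !a) && !b || b)   — absorption
= b && (d || !a || (d || !a) && !b) && ((d || !a) && !b || b)   — distribution
= b && ((d || !a) && b || (d || !a) && !b)   — distribution
= b && (d || !a)   — distribution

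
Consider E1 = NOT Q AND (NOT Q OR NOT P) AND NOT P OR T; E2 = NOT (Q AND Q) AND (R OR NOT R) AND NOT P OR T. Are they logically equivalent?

E1: NOT Q AND (NOT Q OR NOT P) AND NOT P OR T
    = NOT Q AND NOT P OR T   [absorption]
E2: NOT (Q AND Q) AND (R OR NOT R) AND NOT P OR T
    = NOT Q AND (R OR NOT R) AND NOT P OR T   [idempotence]
    = NOT Q AND NOT P OR T   [complement / identity]
Both reduce to NOT Q AND NOT P OR T, so they are equivalent.

Yes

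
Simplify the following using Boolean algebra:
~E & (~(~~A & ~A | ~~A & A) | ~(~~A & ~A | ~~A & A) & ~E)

~E & ~A

~E & (~(~~A & ~A | ~~A & A) | ~(~~A & ~A | ~~A & A) & ~E)
= ~E & ~(~~A & ~A | ~~A & A)   (absorption)
= ~E & ~~~A   (distribution)
= ~E & ~A   (double negation)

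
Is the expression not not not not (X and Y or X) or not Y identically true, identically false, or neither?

neither

not not not not (X and Y or X) or not Y
= not not not not X or not Y   [absorption]
= not not X or not Y   [double negation]
= X or not Y   [double negation]
This depends on X, Y, so it is not a constant.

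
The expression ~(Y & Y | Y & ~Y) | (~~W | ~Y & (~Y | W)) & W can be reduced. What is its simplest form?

~Y | W

~(Y & Y | Y & ~Y) | (~~W | ~Y & (~Y | W)) & W
= ~Y | (~~W | ~Y & (~Y | W)) & W
= ~Y | (~~W | ~Y) & W
= ~Y | (W | ~Y) & W
= ~Y | W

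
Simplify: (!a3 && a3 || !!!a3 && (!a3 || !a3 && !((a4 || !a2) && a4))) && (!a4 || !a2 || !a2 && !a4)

!a3 && (!a4 || !a2)

(!a3 && a3 || !!!a3 && (!a3 || !a3 && !((a4 || !a2) && a4))) && (!a4 || !a2 || !a2 && !a4)
= (!a3 && a3 || !a3 && (!a3 || !a3 && !((a4 || !a2) && a4))) && (!a4 || !a2 || !a2 && !a4)   — double negation
= (!a3 && a3 || !a3 && (!a3 || !a3 && !((a4 || !a2) && a4))) && (!a4 || !a2)   — absorption
= (!a3 && a3 || !a3 && (!a3 || !a3 && !a4)) && (!a4 || !a2)   — absorption
= (!a3 && a3 || !a3 && !a3) && (!a4 || !a2)   — absorption
= !a3 && (!a4 || !a2)   — distribution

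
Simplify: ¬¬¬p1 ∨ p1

True

¬¬¬p1 ∨ p1
= ¬p1 ∨ p1   — double negation
= True   — complement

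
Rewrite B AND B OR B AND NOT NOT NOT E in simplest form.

B

B AND B OR B AND NOT NOT NOT E
= B AND B OR B AND NOT E   (double negation)
= (B OR NOT E) AND B   (distribution)
= B   (absorption)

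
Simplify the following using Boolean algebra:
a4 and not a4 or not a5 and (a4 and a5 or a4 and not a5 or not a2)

a4 and not a4 or not a5 and (a4 and a5 or a4 and not a5 or not a2)
= a4 and not a4 or not a5 and (a4 or not a2)
= not a5 and (a4 or not a2)

not a5 and (a4 or not a2)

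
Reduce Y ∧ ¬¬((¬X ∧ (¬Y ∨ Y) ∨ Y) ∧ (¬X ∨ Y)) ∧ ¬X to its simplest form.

Y ∧ ¬X

Y ∧ ¬¬((¬X ∧ (¬Y ∨ Y) ∨ Y) ∧ (¬X ∨ Y)) ∧ ¬X
= Y ∧ (¬X ∧ (¬Y ∨ Y) ∨ Y) ∧ (¬X ∨ Y) ∧ ¬X
= Y ∧ (¬X ∨ Y) ∧ (¬X ∨ Y) ∧ ¬X
= Y ∧ (¬X ∨ Y) ∧ ¬X
= Y ∧ ¬X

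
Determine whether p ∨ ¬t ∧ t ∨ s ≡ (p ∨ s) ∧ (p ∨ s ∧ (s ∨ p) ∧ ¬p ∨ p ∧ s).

E1: p ∨ ¬t ∧ t ∨ s
    = p ∨ s   [complement / identity]
E2: (p ∨ s) ∧ (p ∨ s ∧ (s ∨ p) ∧ ¬p ∨ p ∧ s)
    = (p ∨ s) ∧ (p ∨ s ∧ ¬p ∨ p ∧ s)   [absorption]
    = (p ∨ s) ∧ (p ∨ s)   [distribution]
    = p ∨ s   [idempotence]
Both reduce to p ∨ s, so they are equivalent.

Yes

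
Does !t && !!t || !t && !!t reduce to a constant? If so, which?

!t && !!t || !t && !!t
= !t && !!t   — idempotence
= !t && t   — double negation
= false   — complement

yes, False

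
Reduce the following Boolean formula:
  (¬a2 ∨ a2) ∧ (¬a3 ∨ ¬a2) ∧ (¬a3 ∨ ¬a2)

¬a3 ∨ ¬a2

(¬a2 ∨ a2) ∧ (¬a3 ∨ ¬a2) ∧ (¬a3 ∨ ¬a2)
= (¬a2 ∨ a2) ∧ (¬a3 ∨ ¬a2)   (idempotence)
= ¬a3 ∨ ¬a2   (complement / identity)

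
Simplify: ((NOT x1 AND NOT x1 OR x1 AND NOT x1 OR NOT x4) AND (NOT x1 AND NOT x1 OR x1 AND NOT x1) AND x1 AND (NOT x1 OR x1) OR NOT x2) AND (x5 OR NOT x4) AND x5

((NOT x1 AND NOT x1 OR x1 AND NOT x1 OR NOT x4) AND (NOT x1 AND NOT x1 OR x1 AND NOT x1) AND x1 AND (NOT x1 OR x1) OR NOT x2) AND (x5 OR NOT x4) AND x5
= ((NOT x1 AND NOT x1 OR x1 AND NOT x1) AND x1 AND (NOT x1 OR x1) OR NOT x2) AND (x5 OR NOT x4) AND x5   — absorption
= (NOT x1 AND x1 AND (NOT x1 OR x1) OR NOT x2) AND (x5 OR NOT x4) AND x5   — distribution
= (NOT x1 AND x1 OR NOT x2) AND (x5 OR NOT x4) AND x5   — complement / identity
= (NOT x1 AND x1 OR NOT x2) AND x5   — absorption
= NOT x2 AND x5   — complement / identity

NOT x2 AND x5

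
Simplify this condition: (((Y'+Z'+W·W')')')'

(((Y'+Z'+W·W')')')'
= (Y'+Z'+W·W')'   (double negation)
= (Y'+Z')'   (complement / identity)
= Y·Z   (De Morgan)

Y·Z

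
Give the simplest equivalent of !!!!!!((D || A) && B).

!!!!!!((D || A) && B)
= !!!!((D || A) && B)   — double negation
= !!((D || A) && B)   — double negation
= (D || A) && B   — double negation

(D || A) && B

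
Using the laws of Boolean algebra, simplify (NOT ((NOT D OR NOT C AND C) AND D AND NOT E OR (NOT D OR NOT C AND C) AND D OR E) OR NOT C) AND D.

(NOT ((NOT D OR NOT C AND C) AND D AND NOT E OR (NOT D OR NOT C AND C) AND D OR E) OR NOT C) AND D
= (NOT ((NOT D OR NOT C AND C) AND D OR E) OR NOT C) AND D   (absorption)
= (NOT (NOT D AND D OR E) OR NOT C) AND D   (complement / identity)
= (NOT E OR NOT C) AND D   (complement / identity)

(NOT E OR NOT C) AND D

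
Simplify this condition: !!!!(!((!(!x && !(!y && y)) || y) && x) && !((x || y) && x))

!x

!!!!(!((!(!x && !(!y && y)) || y) && x) && !((x || y) && x))
= !!!!(!((x || !y && y || y) && x) && !((x || y) && x))   — De Morgan
= !!!!(!((x || y) && x) && !((x || y) && x))   — complement / identity
= !!!((x || y) && x || (x || y) && x)   — De Morgan
= !!!((x || y) && x)   — idempotence
= !!!x   — absorption
= !x   — double negation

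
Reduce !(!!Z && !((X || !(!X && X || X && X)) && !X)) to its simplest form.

!(!!Z && !((X || !(!X && X || X && X)) && !X))
= !(!!Z && !((X || !X) && !X))   (distribution)
= !Z || (X || !X) && !X   (De Morgan)
= !Z || !X   (complement / identity)

!Z || !X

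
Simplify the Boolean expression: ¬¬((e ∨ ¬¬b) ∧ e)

e

¬¬((e ∨ ¬¬b) ∧ e)
= (e ∨ ¬¬b) ∧ e   — double negation
= (e ∨ b) ∧ e   — double negation
= e   — absorption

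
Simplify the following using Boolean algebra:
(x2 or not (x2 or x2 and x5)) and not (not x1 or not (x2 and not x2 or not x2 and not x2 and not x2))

x1 and not x2

(x2 or not (x2 or x2 and x5)) and not (not x1 or not (x2 and not x2 or not x2 and not x2 and not x2))
= (x2 or not (x2 or x2 and x5)) and not (not x1 or not (x2 and not x2 or not x2 and not x2))   (idempotence)
= (x2 or not (x2 or x2 and x5)) and x1 and (x2 and not x2 or not x2 and not x2)   (De Morgan)
= (x2 or not (x2 or x2 and x5)) and x1 and not x2   (distribution)
= (x2 or not x2) and x1 and not x2   (absorption)
= x1 and not x2   (complement / identity)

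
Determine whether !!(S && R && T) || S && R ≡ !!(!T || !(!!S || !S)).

E1: !!(S && R && T) || S && R
    = S && R && T || S && R   [double negation]
    = S && R   [absorption]
E2: !!(!T || !(!!S || !S))
    = !(T && (!!S || !S))   [De Morgan]
    = !(T && (S || !S))   [double negation]
    = !T   [complement / identity]
These differ: at R=1, S=0, T=0, E1 = 0 but E2 = 1.

No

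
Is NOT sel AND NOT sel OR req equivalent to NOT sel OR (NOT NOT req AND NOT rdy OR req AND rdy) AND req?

Yes

E1: NOT sel AND NOT sel OR req
    = NOT sel OR req   [idempotence]
E2: NOT sel OR (NOT NOT req AND NOT rdy OR req AND rdy) AND req
    = NOT sel OR (req AND NOT rdy OR req AND rdy) AND req   [double negation]
    = NOT sel OR req AND req   [distribution]
    = NOT sel OR req   [idempotence]
Both reduce to NOT sel OR req, so they are equivalent.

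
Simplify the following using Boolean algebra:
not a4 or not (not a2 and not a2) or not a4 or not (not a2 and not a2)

not a4 or not (not a2 and not a2) or not a4 or not (not a2 and not a2)
= not a4 or not (not a2 and not a2)   (idempotence)
= not a4 or not not a2   (idempotence)
= not a4 or a2   (double negation)

not a4 or a2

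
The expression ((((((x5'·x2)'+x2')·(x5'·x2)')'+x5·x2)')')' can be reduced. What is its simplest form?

x2'

((((((x5'·x2)'+x2')·(x5'·x2)')'+x5·x2)')')'
= (((((x5'·x2)')'+x5·x2)')')'   (absorption)
= (((x5'·x2+x5·x2)')')'   (double negation)
= (x5'·x2+x5·x2)'   (double negation)
= x2'   (distribution)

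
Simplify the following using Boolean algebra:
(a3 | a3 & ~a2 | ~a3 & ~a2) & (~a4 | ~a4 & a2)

(a3 | ~a2) & ~a4

(a3 | a3 & ~a2 | ~a3 & ~a2) & (~a4 | ~a4 & a2)
= (a3 | a3 & ~a2 | ~a3 & ~a2) & ~a4   — absorption
= (a3 | ~a2) & ~a4   — distribution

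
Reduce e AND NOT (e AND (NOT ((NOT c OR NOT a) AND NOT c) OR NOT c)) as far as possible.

e AND NOT (e AND (NOT ((NOT c OR NOT a) AND NOT c) OR NOT c))
= e AND NOT (e AND (NOT NOT c OR NOT c))
= e AND NOT (e AND (c OR NOT c))
= e AND NOT e
= FALSE

FALSE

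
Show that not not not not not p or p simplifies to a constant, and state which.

not not not not not p or p
= not not not p or p   [double negation]
= not p or p   [double negation]
= True   [complement]

True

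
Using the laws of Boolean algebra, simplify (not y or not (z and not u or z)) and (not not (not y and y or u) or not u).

not y or not z

(not y or not (z and not u or z)) and (not not (not y and y or u) or not u)
= (not y or not (z and not u or z)) and (not y and y or u or not u)
= (not y or not (z and not u or z)) and (u or not u)
= (not y or not z) and (u or not u)
= not y or not z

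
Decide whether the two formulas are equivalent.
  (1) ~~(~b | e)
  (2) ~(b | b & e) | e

Yes

E1: ~~(~b | e)
    = ~b | e   — double negation
E2: ~(b | b & e) | e
    = ~b | e   — absorption
Both reduce to ~b | e, so they are equivalent.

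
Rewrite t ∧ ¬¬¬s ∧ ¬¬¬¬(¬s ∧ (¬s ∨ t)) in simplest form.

t ∧ ¬s

t ∧ ¬¬¬s ∧ ¬¬¬¬(¬s ∧ (¬s ∨ t))
= t ∧ ¬¬¬s ∧ ¬¬¬¬¬s   — absorption
= t ∧ ¬¬¬s ∧ ¬¬¬s   — double negation
= t ∧ ¬¬¬s   — idempotence
= t ∧ ¬s   — double negation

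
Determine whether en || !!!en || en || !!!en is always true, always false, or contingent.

always true

en || !!!en || en || !!!en
= en || !!!en
= en || !en
= true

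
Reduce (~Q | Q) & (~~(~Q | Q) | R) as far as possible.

(~Q | Q) & (~~(~Q | Q) | R)
= (~Q | Q) & (~Q | Q | R)   (double negation)
= ~Q | Q   (absorption)
= 1   (complement)

1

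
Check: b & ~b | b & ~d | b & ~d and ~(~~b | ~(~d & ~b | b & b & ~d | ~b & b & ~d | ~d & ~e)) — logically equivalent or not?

E1: b & ~b | b & ~d | b & ~d
    = b & ~b | b & ~d   — idempotence
    = b & ~d   — complement / identity
E2: ~(~~b | ~(~d & ~b | b & b & ~d | ~b & b & ~d | ~d & ~e))
    = ~(~~b | ~(~d & ~b | b & ~d | ~d & ~e))   — distribution
    = ~(~~b | ~(~d | ~d & ~e))   — distribution
    = ~b & (~d | ~d & ~e)   — De Morgan
    = ~b & ~d   — absorption
These differ: at b=0, d=0, e=0, E1 = 0 but E2 = 1.

No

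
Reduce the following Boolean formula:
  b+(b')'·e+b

b+(b')'·e+b
= b+b·e+b   [double negation]
= b+b   [absorption]
= b   [idempotence]

b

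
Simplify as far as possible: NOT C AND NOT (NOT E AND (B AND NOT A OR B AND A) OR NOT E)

NOT C AND E

NOT C AND NOT (NOT E AND (B AND NOT A OR B AND A) OR NOT E)
= NOT C AND NOT (NOT E AND B OR NOT E)   [distribution]
= NOT C AND NOT NOT E   [absorption]
= NOT C AND E   [double negation]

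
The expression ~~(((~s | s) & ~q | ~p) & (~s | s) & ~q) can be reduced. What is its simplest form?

~q

~~(((~s | s) & ~q | ~p) & (~s | s) & ~q)
= ~~((~s | s) & ~q)   — absorption
= (~s | s) & ~q   — double negation
= ~q   — complement / identity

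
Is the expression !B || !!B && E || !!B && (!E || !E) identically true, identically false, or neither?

!B || !!B && E || !!B && (!E || !E)
= !B || !!B && E || !!B && !E   (idempotence)
= !B || !!B   (distribution)
= !B || B   (double negation)
= true   (complement)

identically true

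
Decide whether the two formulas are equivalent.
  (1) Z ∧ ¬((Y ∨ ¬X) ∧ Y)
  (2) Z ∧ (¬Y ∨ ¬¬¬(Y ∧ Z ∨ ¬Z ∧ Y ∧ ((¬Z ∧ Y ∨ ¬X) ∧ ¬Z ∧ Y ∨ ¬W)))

Yes

E1: Z ∧ ¬((Y ∨ ¬X) ∧ Y)
    = Z ∧ ¬Y   [absorption]
E2: Z ∧ (¬Y ∨ ¬¬¬(Y ∧ Z ∨ ¬Z ∧ Y ∧ ((¬Z ∧ Y ∨ ¬X) ∧ ¬Z ∧ Y ∨ ¬W)))
    = Z ∧ (¬Y ∨ ¬(Y ∧ Z ∨ ¬Z ∧ Y ∧ ((¬Z ∧ Y ∨ ¬X) ∧ ¬Z ∧ Y ∨ ¬W)))   [double negation]
    = Z ∧ (¬Y ∨ ¬(Y ∧ Z ∨ ¬Z ∧ Y ∧ (¬Z ∧ Y ∨ ¬W)))   [absorption]
    = Z ∧ (¬Y ∨ ¬(Y ∧ Z ∨ ¬Z ∧ Y))   [absorption]
    = Z ∧ (¬Y ∨ ¬Y)   [distribution]
    = Z ∧ ¬Y   [idempotence]
Both reduce to Z ∧ ¬Y, so they are equivalent.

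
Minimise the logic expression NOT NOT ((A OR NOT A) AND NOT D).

NOT NOT ((A OR NOT A) AND NOT D)
= NOT NOT NOT D   — complement / identity
= NOT D   — double negation

NOT D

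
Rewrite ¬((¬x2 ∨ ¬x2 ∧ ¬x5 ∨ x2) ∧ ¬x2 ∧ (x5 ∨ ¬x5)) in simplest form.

¬((¬x2 ∨ ¬x2 ∧ ¬x5 ∨ x2) ∧ ¬x2 ∧ (x5 ∨ ¬x5))
= ¬((¬x2 ∨ x2) ∧ ¬x2 ∧ (x5 ∨ ¬x5))
= ¬((¬x2 ∨ x2) ∧ ¬x2)
= ¬¬x2
= x2

x2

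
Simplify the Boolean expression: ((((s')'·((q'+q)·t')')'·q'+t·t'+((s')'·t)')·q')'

s·t+q

((((s')'·((q'+q)·t')')'·q'+t·t'+((s')'·t)')·q')'
= ((((s')'·(t')')'·q'+t·t'+((s')'·t)')·q')'   [complement / identity]
= ((((s')'·(t')')'·q'+((s')'·t)')·q')'   [complement / identity]
= ((((s')'·t)'·q'+((s')'·t)')·q')'   [double negation]
= (((s')'·t)'·q')'   [absorption]
= ((s·t)'·q')'   [double negation]
= s·t+q   [De Morgan]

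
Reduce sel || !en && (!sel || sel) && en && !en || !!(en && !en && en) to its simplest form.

sel || !en && (!sel || sel) && en && !en || !!(en && !en && en)
= sel || !en && en && !en || !!(en && !en && en)   — complement / identity
= sel || !en && en && !en || en && !en && en   — double negation
= sel || en && !en   — distribution
= sel   — complement / identity

sel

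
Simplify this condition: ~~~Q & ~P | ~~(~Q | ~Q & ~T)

~~~Q & ~P | ~~(~Q | ~Q & ~T)
= ~~~Q & ~P | ~~~Q
= ~~~Q
= ~Q

~Q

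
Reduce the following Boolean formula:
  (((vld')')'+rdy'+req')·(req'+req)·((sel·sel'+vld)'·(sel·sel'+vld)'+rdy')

(((vld')')'+rdy'+req')·(req'+req)·((sel·sel'+vld)'·(sel·sel'+vld)'+rdy')
= (((vld')')'+rdy'+req')·(req'+req)·((sel·sel'+vld)'+rdy')   [idempotence]
= (((vld')')'+rdy'+req')·((sel·sel'+vld)'+rdy')   [complement / identity]
= (vld'+rdy'+req')·((sel·sel'+vld)'+rdy')   [double negation]
= (vld'+rdy'+req')·(vld'+rdy')   [complement / identity]
= vld'+rdy'   [absorption]

vld'+rdy'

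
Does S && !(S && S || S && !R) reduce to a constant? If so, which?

S && !(S && S || S && !R)
= S && !(S && (S || !R))
= S && !S
= false

yes, False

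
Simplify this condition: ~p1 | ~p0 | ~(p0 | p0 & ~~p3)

~p1 | ~p0

~p1 | ~p0 | ~(p0 | p0 & ~~p3)
= ~p1 | ~p0 | ~(p0 | p0 & p3)
= ~p1 | ~p0 | ~p0
= ~p1 | ~p0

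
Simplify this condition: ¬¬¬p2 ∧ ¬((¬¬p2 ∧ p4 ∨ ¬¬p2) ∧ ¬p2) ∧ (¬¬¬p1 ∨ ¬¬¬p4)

¬¬¬p2 ∧ ¬((¬¬p2 ∧ p4 ∨ ¬¬p2) ∧ ¬p2) ∧ (¬¬¬p1 ∨ ¬¬¬p4)
= ¬¬¬p2 ∧ ¬(¬¬p2 ∧ ¬p2) ∧ (¬¬¬p1 ∨ ¬¬¬p4)   [absorption]
= ¬¬¬p2 ∧ (¬p2 ∨ p2) ∧ (¬¬¬p1 ∨ ¬¬¬p4)   [De Morgan]
= ¬¬¬p2 ∧ (¬p2 ∨ p2) ∧ (¬p1 ∨ ¬¬¬p4)   [double negation]
= ¬¬¬p2 ∧ (¬p2 ∨ p2) ∧ (¬p1 ∨ ¬p4)   [double negation]
= ¬¬¬p2 ∧ (¬p1 ∨ ¬p4)   [complement / identity]
= ¬p2 ∧ (¬p1 ∨ ¬p4)   [double negation]

¬p2 ∧ (¬p1 ∨ ¬p4)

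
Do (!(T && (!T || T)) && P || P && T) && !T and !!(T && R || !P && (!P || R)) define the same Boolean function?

E1: (!(T && (!T || T)) && P || P && T) && !T
    = (!T && P || P && T) && !T   — complement / identity
    = P && !T   — distribution
E2: !!(T && R || !P && (!P || R))
    = T && R || !P && (!P || R)   — double negation
    = T && R || !P   — absorption
These differ: at P=0, R=1, T=1, E1 = 0 but E2 = 1.

No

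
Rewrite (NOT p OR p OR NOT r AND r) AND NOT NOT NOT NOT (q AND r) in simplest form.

(NOT p OR p OR NOT r AND r) AND NOT NOT NOT NOT (q AND r)
= (NOT p OR p) AND NOT NOT NOT NOT (q AND r)   (complement / identity)
= NOT NOT NOT NOT (q AND r)   (complement / identity)
= NOT NOT (q AND r)   (double negation)
= q AND r   (double negation)

q AND r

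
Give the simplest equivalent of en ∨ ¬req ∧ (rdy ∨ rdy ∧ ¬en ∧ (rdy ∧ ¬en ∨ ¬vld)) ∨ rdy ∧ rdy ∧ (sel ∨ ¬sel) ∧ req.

en ∨ rdy

en ∨ ¬req ∧ (rdy ∨ rdy ∧ ¬en ∧ (rdy ∧ ¬en ∨ ¬vld)) ∨ rdy ∧ rdy ∧ (sel ∨ ¬sel) ∧ req
= en ∨ ¬req ∧ (rdy ∨ rdy ∧ ¬en ∧ (rdy ∧ ¬en ∨ ¬vld)) ∨ rdy ∧ (sel ∨ ¬sel) ∧ req   (idempotence)
= en ∨ ¬req ∧ (rdy ∨ rdy ∧ ¬en ∧ (rdy ∧ ¬en ∨ ¬vld)) ∨ rdy ∧ req   (complement / identity)
= en ∨ ¬req ∧ (rdy ∨ rdy ∧ ¬en) ∨ rdy ∧ req   (absorption)
= en ∨ ¬req ∧ rdy ∨ rdy ∧ req   (absorption)
= en ∨ rdy   (distribution)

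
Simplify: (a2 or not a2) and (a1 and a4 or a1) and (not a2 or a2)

(a2 or not a2) and (a1 and a4 or a1) and (not a2 or a2)
= (a2 or not a2) and a1 and (not a2 or a2)
= a1 and (not a2 or a2)
= a1

a1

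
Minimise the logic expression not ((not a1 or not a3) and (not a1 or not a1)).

a1

not ((not a1 or not a3) and (not a1 or not a1))
= not ((not a1 or not a3) and not a1)   (idempotence)
= not not a1   (absorption)
= a1   (double negation)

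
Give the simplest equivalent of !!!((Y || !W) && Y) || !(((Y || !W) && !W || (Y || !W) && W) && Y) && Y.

!Y

!!!((Y || !W) && Y) || !(((Y || !W) && !W || (Y || !W) && W) && Y) && Y
= !!!((Y || !W) && Y) || !((Y || !W) && Y) && Y   [distribution]
= !((Y || !W) && Y) || !((Y || !W) && Y) && Y   [double negation]
= !((Y || !W) && Y)   [absorption]
= !Y   [absorption]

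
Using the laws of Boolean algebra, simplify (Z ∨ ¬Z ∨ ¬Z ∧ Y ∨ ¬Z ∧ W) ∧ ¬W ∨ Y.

¬W ∨ Y

(Z ∨ ¬Z ∨ ¬Z ∧ Y ∨ ¬Z ∧ W) ∧ ¬W ∨ Y
= (Z ∨ ¬Z ∨ ¬Z ∧ W) ∧ ¬W ∨ Y   — absorption
= (Z ∨ ¬Z) ∧ ¬W ∨ Y   — absorption
= ¬W ∨ Y   — complement / identity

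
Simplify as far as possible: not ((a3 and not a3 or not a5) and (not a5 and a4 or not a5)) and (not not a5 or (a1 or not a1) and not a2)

a5

not ((a3 and not a3 or not a5) and (not a5 and a4 or not a5)) and (not not a5 or (a1 or not a1) and not a2)
= not ((a3 and not a3 or not a5) and not a5) and (not not a5 or (a1 or not a1) and not a2)
= not (not a5 and not a5) and (not not a5 or (a1 or not a1) and not a2)
= not not a5 and (not not a5 or (a1 or not a1) and not a2)
= not not a5 and (not not a5 or not a2)
= not not a5
= a5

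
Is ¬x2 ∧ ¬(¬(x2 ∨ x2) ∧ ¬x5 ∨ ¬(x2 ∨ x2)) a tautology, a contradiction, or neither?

¬x2 ∧ ¬(¬(x2 ∨ x2) ∧ ¬x5 ∨ ¬(x2 ∨ x2))
= ¬x2 ∧ ¬¬(x2 ∨ x2)   (absorption)
= ¬x2 ∧ ¬¬x2   (idempotence)
= ¬x2 ∧ x2   (double negation)
= False   (complement)

contradiction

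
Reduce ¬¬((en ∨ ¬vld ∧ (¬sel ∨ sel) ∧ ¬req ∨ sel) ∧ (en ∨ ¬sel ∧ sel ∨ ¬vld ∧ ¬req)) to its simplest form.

¬¬((en ∨ ¬vld ∧ (¬sel ∨ sel) ∧ ¬req ∨ sel) ∧ (en ∨ ¬sel ∧ sel ∨ ¬vld ∧ ¬req))
= ¬¬((en ∨ ¬vld ∧ ¬req ∨ sel) ∧ (en ∨ ¬sel ∧ sel ∨ ¬vld ∧ ¬req))   (complement / identity)
= ¬¬((en ∨ ¬vld ∧ ¬req ∨ sel) ∧ (en ∨ ¬vld ∧ ¬req))   (complement / identity)
= ¬¬(en ∨ ¬vld ∧ ¬req)   (absorption)
= en ∨ ¬vld ∧ ¬req   (double negation)

en ∨ ¬vld ∧ ¬req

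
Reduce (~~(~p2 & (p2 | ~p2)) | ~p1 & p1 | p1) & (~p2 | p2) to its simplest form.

(~~(~p2 & (p2 | ~p2)) | ~p1 & p1 | p1) & (~p2 | p2)
= (~~(~p2 & (p2 | ~p2)) | p1) & (~p2 | p2)
= (~~~p2 | p1) & (~p2 | p2)
= ~~~p2 | p1
= ~p2 | p1

~p2 | p1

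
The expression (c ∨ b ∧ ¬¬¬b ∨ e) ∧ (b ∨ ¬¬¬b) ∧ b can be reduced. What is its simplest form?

(c ∨ e) ∧ b

(c ∨ b ∧ ¬¬¬b ∨ e) ∧ (b ∨ ¬¬¬b) ∧ b
= (c ∨ b ∧ ¬b ∨ e) ∧ (b ∨ ¬¬¬b) ∧ b   [double negation]
= (c ∨ b ∧ ¬b ∨ e) ∧ (b ∨ ¬b) ∧ b   [double negation]
= (c ∨ e) ∧ (b ∨ ¬b) ∧ b   [complement / identity]
= (c ∨ e) ∧ b   [complement / identity]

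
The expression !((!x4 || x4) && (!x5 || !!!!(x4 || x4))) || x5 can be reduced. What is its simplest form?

!((!x4 || x4) && (!x5 || !!!!(x4 || x4))) || x5
= !((!x4 || x4) && (!x5 || !!!!x4)) || x5   [idempotence]
= !(!x5 || !!!!x4) || x5   [complement / identity]
= x5 && !!!x4 || x5   [De Morgan]
= x5 && !x4 || x5   [double negation]
= x5   [absorption]

x5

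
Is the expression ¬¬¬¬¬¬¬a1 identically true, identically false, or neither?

neither

¬¬¬¬¬¬¬a1
= ¬¬¬¬¬a1   — double negation
= ¬¬¬a1   — double negation
= ¬a1   — double negation
This depends on a1, so it is not a constant.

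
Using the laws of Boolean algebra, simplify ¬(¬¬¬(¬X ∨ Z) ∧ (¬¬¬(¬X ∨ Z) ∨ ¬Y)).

¬(¬¬¬(¬X ∨ Z) ∧ (¬¬¬(¬X ∨ Z) ∨ ¬Y))
= ¬¬¬¬(¬X ∨ Z)   [absorption]
= ¬¬(¬X ∨ Z)   [double negation]
= ¬X ∨ Z   [double negation]

¬X ∨ Z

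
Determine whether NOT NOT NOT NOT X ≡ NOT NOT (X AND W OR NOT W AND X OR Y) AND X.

Yes

E1: NOT NOT NOT NOT X
    = NOT NOT X   — double negation
    = X   — double negation
E2: NOT NOT (X AND W OR NOT W AND X OR Y) AND X
    = NOT NOT (X OR Y) AND X   — distribution
    = (X OR Y) AND X   — double negation
    = X   — absorption
Both reduce to X, so they are equivalent.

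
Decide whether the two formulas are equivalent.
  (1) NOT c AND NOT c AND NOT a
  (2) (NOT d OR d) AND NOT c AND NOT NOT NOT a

E1: NOT c AND NOT c AND NOT a
    = NOT c AND NOT a   — idempotence
E2: (NOT d OR d) AND NOT c AND NOT NOT NOT a
    = NOT c AND NOT NOT NOT a   — complement / identity
    = NOT c AND NOT a   — double negation
Both reduce to NOT c AND NOT a, so they are equivalent.

Yes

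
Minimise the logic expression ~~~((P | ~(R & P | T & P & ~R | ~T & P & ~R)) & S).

~S

~~~((P | ~(R & P | T & P & ~R | ~T & P & ~R)) & S)
= ~~~((P | ~(R & P | P & ~R)) & S)   (distribution)
= ~((P | ~(R & P | P & ~R)) & S)   (double negation)
= ~((P | ~P) & S)   (distribution)
= ~S   (complement / identity)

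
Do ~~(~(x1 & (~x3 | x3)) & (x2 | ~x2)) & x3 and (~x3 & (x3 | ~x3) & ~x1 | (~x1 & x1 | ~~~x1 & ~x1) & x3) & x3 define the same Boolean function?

Yes

E1: ~~(~(x1 & (~x3 | x3)) & (x2 | ~x2)) & x3
    = ~~(~x1 & (x2 | ~x2)) & x3   (complement / identity)
    = ~~~x1 & x3   (complement / identity)
    = ~x1 & x3   (double negation)
E2: (~x3 & (x3 | ~x3) & ~x1 | (~x1 & x1 | ~~~x1 & ~x1) & x3) & x3
    = (~x3 & (x3 | ~x3) & ~x1 | (~x1 & x1 | ~x1 & ~x1) & x3) & x3   (double negation)
    = (~x3 & (x3 | ~x3) & ~x1 | ~x1 & x3) & x3   (distribution)
    = (~x3 & ~x1 | ~x1 & x3) & x3   (complement / identity)
    = ~x1 & x3   (distribution)
Both reduce to ~x1 & x3, so they are equivalent.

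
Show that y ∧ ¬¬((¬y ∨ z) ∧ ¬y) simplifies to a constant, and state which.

y ∧ ¬¬((¬y ∨ z) ∧ ¬y)
= y ∧ ¬¬¬y   — absorption
= y ∧ ¬y   — double negation
= False   — complement

False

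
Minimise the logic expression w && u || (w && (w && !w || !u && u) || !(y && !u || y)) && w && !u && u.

w && u || (w && (w && !w || !u && u) || !(y && !u || y)) && w && !u && u
= w && u || (w && (w && !w || !u && u) || !y) && w && !u && u   [absorption]
= w && u || (w && !u && u || !y) && w && !u && u   [complement / identity]
= w && u || w && !u && u   [absorption]
= (u || !u && u) && w   [distribution]
= u && w   [complement / identity]

u && w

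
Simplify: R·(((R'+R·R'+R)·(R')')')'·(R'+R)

R

R·(((R'+R·R'+R)·(R')')')'·(R'+R)
= R·(((R'+R·R'+R)·(R')')')'   [complement / identity]
= R·(R'+R·R'+R)·(R')'   [double negation]
= R·(R'+R)·(R')'   [complement / identity]
= R·(R')'   [complement / identity]
= R·R   [double negation]
= R   [idempotence]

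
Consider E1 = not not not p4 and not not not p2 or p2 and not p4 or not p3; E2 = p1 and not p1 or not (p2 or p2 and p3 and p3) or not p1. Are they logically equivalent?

E1: not not not p4 and not not not p2 or p2 and not p4 or not p3
    = not p4 and not not not p2 or p2 and not p4 or not p3
    = not p4 and not p2 or p2 and not p4 or not p3
    = not p4 or not p3
E2: p1 and not p1 or not (p2 or p2 and p3 and p3) or not p1
    = not (p2 or p2 and p3 and p3) or not p1
    = not (p2 or p2 and p3) or not p1
    = not p2 or not p1
These differ: at p1=0, p2=1, p3=1, p4=1, E1 = 0 but E2 = 1.

No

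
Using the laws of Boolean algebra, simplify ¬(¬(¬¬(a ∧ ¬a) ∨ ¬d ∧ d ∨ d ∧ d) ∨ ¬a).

¬(¬(¬¬(a ∧ ¬a) ∨ ¬d ∧ d ∨ d ∧ d) ∨ ¬a)
= ¬(¬(a ∧ ¬a ∨ ¬d ∧ d ∨ d ∧ d) ∨ ¬a)
= (a ∧ ¬a ∨ ¬d ∧ d ∨ d ∧ d) ∧ a
= (¬d ∧ d ∨ d ∧ d) ∧ a
= d ∧ a

d ∧ a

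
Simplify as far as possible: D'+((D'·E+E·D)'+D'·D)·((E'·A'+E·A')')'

D'+E'·A'

D'+((D'·E+E·D)'+D'·D)·((E'·A'+E·A')')'
= D'+((D'·E+E·D)'+D'·D)·((A')')'   (distribution)
= D'+((D'·E+E·D)'+D'·D)·A'   (double negation)
= D'+(D'·E+E·D)'·A'   (complement / identity)
= D'+E'·A'   (distribution)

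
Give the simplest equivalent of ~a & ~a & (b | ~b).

~a

~a & ~a & (b | ~b)
= ~a & ~a   (complement / identity)
= ~a   (idempotence)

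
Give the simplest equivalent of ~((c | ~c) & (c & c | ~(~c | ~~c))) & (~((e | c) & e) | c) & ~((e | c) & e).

~((c | ~c) & (c & c | ~(~c | ~~c))) & (~((e | c) & e) | c) & ~((e | c) & e)
= ~((c | ~c) & (c & c | ~(~c | ~~c))) & ~((e | c) & e)
= ~(c & c | ~(~c | ~~c)) & ~((e | c) & e)
= ~(c & c | ~(~c | ~~c)) & ~e
= ~(c & c | c & ~c) & ~e
= ~c & ~e

~c & ~e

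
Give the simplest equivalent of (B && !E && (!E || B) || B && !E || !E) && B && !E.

(B && !E && (!E || B) || B && !E || !E) && B && !E
= (B && !E || B && !E || !E) && B && !E   (absorption)
= (B && !E || !E) && B && !E   (idempotence)
= B && !E   (absorption)

B && !E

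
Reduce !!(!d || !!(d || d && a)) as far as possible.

!!(!d || !!(d || d && a))
= !!(!d || d || d && a)   — double negation
= !d || d || d && a   — double negation
= !d || d   — absorption
= true   — complement

true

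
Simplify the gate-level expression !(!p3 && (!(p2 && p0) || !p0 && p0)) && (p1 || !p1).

!(!p3 && (!(p2 && p0) || !p0 && p0)) && (p1 || !p1)
= !(!p3 && !(p2 && p0)) && (p1 || !p1)   — complement / identity
= !(!p3 && !(p2 && p0))   — complement / identity
= p3 || p2 && p0   — De Morgan

p3 || p2 && p0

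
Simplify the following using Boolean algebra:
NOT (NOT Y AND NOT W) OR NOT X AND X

NOT (NOT Y AND NOT W) OR NOT X AND X
= NOT (NOT Y AND NOT W)
= Y OR W

Y OR W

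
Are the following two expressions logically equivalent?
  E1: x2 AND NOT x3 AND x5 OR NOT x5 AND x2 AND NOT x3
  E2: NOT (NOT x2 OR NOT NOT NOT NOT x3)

E1: x2 AND NOT x3 AND x5 OR NOT x5 AND x2 AND NOT x3
    = x2 AND NOT x3   — distribution
E2: NOT (NOT x2 OR NOT NOT NOT NOT x3)
    = x2 AND NOT NOT NOT x3   — De Morgan
    = x2 AND NOT x3   — double negation
Both reduce to x2 AND NOT x3, so they are equivalent.

Yes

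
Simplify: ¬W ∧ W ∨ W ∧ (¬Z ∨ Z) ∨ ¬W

True

¬W ∧ W ∨ W ∧ (¬Z ∨ Z) ∨ ¬W
= W ∧ (¬Z ∨ Z) ∨ ¬W
= W ∨ ¬W
= True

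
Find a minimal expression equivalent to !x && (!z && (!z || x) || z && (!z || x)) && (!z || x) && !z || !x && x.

!x && (!z && (!z || x) || z && (!z || x)) && (!z || x) && !z || !x && x
= !x && (!z || x) && (!z || x) && !z || !x && x   — distribution
= !x && (!z || x) && !z || !x && x   — absorption
= !x && (!z || x) && !z   — complement / identity
= !x && !z   — absorption

!x && !z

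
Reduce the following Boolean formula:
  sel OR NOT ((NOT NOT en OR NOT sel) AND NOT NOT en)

sel OR NOT en

sel OR NOT ((NOT NOT en OR NOT sel) AND NOT NOT en)
= sel OR NOT NOT NOT en   (absorption)
= sel OR NOT en   (double negation)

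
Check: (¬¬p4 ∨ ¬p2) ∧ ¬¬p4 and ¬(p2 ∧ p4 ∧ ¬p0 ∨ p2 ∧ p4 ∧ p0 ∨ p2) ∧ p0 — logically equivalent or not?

E1: (¬¬p4 ∨ ¬p2) ∧ ¬¬p4
    = ¬¬p4
    = p4
E2: ¬(p2 ∧ p4 ∧ ¬p0 ∨ p2 ∧ p4 ∧ p0 ∨ p2) ∧ p0
    = ¬(p2 ∧ p4 ∨ p2) ∧ p0
    = ¬p2 ∧ p0
These differ: at p0=0, p2=0, p4=1, E1 = 1 but E2 = 0.

No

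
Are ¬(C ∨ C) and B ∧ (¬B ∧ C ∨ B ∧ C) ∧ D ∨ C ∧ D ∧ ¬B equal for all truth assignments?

E1: ¬(C ∨ C)
    = ¬C   [idempotence]
E2: B ∧ (¬B ∧ C ∨ B ∧ C) ∧ D ∨ C ∧ D ∧ ¬B
    = B ∧ C ∧ D ∨ C ∧ D ∧ ¬B   [distribution]
    = C ∧ D   [distribution]
These differ: at B=0, C=0, D=1, E1 = 1 but E2 = 0.

No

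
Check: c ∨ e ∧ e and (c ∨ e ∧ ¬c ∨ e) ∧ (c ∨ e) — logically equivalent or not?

E1: c ∨ e ∧ e
    = c ∨ e   [idempotence]
E2: (c ∨ e ∧ ¬c ∨ e) ∧ (c ∨ e)
    = (c ∨ e) ∧ (c ∨ e)   [absorption]
    = c ∨ e   [idempotence]
Both reduce to c ∨ e, so they are equivalent.

Yes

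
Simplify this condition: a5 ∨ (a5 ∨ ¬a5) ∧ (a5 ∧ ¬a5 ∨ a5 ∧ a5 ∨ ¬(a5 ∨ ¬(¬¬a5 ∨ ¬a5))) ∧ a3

a5 ∨ (a5 ∨ ¬a5) ∧ (a5 ∧ ¬a5 ∨ a5 ∧ a5 ∨ ¬(a5 ∨ ¬(¬¬a5 ∨ ¬a5))) ∧ a3
= a5 ∨ (a5 ∨ ¬a5) ∧ (a5 ∨ ¬(a5 ∨ ¬(¬¬a5 ∨ ¬a5))) ∧ a3
= a5 ∨ (a5 ∨ ¬a5) ∧ (a5 ∨ ¬(a5 ∨ ¬a5 ∧ a5)) ∧ a3
= a5 ∨ (a5 ∨ ¬a5) ∧ (a5 ∨ ¬a5) ∧ a3
= a5 ∨ (a5 ∨ ¬a5) ∧ a3
= a5 ∨ a3

a5 ∨ a3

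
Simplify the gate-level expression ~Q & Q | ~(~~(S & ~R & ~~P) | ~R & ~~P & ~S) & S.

~Q & Q | ~(~~(S & ~R & ~~P) | ~R & ~~P & ~S) & S
= ~Q & Q | ~(S & ~R & ~~P | ~R & ~~P & ~S) & S   [double negation]
= ~(S & ~R & ~~P | ~R & ~~P & ~S) & S   [complement / identity]
= ~(~R & ~~P) & S   [distribution]
= (R | ~P) & S   [De Morgan]

(R | ~P) & S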